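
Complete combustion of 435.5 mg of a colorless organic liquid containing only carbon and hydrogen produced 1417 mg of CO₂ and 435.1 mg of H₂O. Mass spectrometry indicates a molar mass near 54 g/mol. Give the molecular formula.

mol C = 1.417 g CO₂ ÷ 44.009 g/mol = 0.032198 mol
mol H = 2 × 0.4351 g H₂O ÷ 18.015 g/mol = 0.048304 mol
Divide by the smallest (0.032198 mol): C 1.000, H 1.500
Multiplying each by 2 gives whole numbers: C 2.00, H 3.00
Empirical formula: C2H3
Empirical-formula mass = 27.05 g/mol; 54 ÷ 27.05 ≈ 2, so the molecular formula is C4H6.

C4H6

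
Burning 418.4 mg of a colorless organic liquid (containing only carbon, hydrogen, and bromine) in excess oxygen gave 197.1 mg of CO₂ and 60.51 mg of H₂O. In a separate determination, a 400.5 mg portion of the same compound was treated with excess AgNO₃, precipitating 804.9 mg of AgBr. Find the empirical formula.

C2H3Br2

mol C = 0.1971 g CO₂ ÷ 44.009 g/mol = 0.0044786 mol
mol H = 2 × 0.06051 g H₂O ÷ 18.015 g/mol = 0.0067177 mol
From the AgBr data: mol Br per gram of compound = (0.8049 ÷ 187.772) ÷ 0.4005 = 0.010703 mol/g, so in the 0.4184 g combustion sample mol Br = 0.0044782 mol
Divide by the smallest (0.0044782 mol): C 1.000, H 1.500, Br 1.000
Multiplying each by 2 gives whole numbers: C 2.00, H 3.00, Br 2.00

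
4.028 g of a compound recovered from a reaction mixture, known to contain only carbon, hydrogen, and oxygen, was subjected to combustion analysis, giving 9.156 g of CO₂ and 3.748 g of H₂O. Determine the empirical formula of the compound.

mol C = 9.156 g CO₂ ÷ 44.009 g/mol = 0.20805 mol
mol H = 2 × 3.748 g H₂O ÷ 18.015 g/mol = 0.41610 mol
mass O = 4.028 − (2.4989 + 0.41943) = 1.1097 g → mol O = 1.1097 ÷ 15.999 = 0.069361 mol
Divide by the smallest (0.069361 mol): C 3.000, H 5.999, O 1.000

C3H6O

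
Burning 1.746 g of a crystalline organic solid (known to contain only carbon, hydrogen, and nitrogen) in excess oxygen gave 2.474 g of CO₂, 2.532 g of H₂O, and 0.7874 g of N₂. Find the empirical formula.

mol C = 2.474 g CO₂ ÷ 44.009 g/mol = 0.056216 mol
mol H = 2 × 2.532 g H₂O ÷ 18.015 g/mol = 0.28110 mol
mol N = 2 × 0.7874 g N₂ ÷ 28.014 g/mol = 0.056215 mol
Divide by the smallest (0.056215 mol): C 1.000, H 5.000, N 1.000

CH5N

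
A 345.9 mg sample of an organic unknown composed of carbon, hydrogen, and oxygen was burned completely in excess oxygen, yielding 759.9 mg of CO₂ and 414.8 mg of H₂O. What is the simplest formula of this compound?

mol C = 0.7599 g CO₂ ÷ 44.009 g/mol = 0.017267 mol
mol H = 2 × 0.4148 g H₂O ÷ 18.015 g/mol = 0.046051 mol
mass O = 0.3459 − (0.20739 + 0.046419) = 0.092088 g → mol O = 0.092088 ÷ 15.999 = 0.0057559 mol
Divide by the smallest (0.0057559 mol): C 3.000, H 8.001, O 1.000

C3H8O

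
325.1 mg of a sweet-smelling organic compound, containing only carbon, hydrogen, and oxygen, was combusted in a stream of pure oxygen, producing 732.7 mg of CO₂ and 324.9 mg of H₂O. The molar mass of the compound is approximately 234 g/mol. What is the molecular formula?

C12H26O4

mol C = 0.7327 g CO₂ ÷ 44.009 g/mol = 0.016649 mol
mol H = 2 × 0.3249 g H₂O ÷ 18.015 g/mol = 0.036070 mol
mass O = 0.3251 − (0.19997 + 0.036359) = 0.088772 g → mol O = 0.088772 ÷ 15.999 = 0.0055486 mol
Divide by the smallest (0.0055486 mol): C 3.001, H 6.501, O 1.000
Multiplying each by 2 gives whole numbers: C 6.00, H 13.00, O 2.00
Empirical formula: C6H13O2
Empirical-formula mass = 117.17 g/mol; 234 ÷ 117.17 ≈ 2, so the molecular formula is C12H26O4.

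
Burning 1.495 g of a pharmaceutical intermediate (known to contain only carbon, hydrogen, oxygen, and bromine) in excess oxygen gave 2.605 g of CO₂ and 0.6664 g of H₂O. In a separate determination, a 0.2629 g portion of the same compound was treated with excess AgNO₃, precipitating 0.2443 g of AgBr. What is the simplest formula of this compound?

C8H10BrO

mol C = 2.605 g CO₂ ÷ 44.009 g/mol = 0.059192 mol
mol H = 2 × 0.6664 g H₂O ÷ 18.015 g/mol = 0.073983 mol
From the AgBr data: mol Br per gram of compound = (0.2443 ÷ 187.772) ÷ 0.2629 = 0.0049488 mol/g, so in the 1.495 g combustion sample mol Br = 0.0073985 mol
mass O = 1.495 − (0.71096 + 0.074575 + 0.59117) = 0.11830 g → mol O = 0.11830 ÷ 15.999 = 0.0073940 mol
Divide by the smallest (0.0073940 mol): C 8.006, H 10.006, Br 1.001, O 1.000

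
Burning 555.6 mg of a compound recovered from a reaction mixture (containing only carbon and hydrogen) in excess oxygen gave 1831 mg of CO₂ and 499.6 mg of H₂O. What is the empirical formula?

mol C = 1.831 g CO₂ ÷ 44.009 g/mol = 0.041605 mol
mol H = 2 × 0.4996 g H₂O ÷ 18.015 g/mol = 0.055465 mol
Divide by the smallest (0.041605 mol): C 1.000, H 1.333
Multiplying each by 3 gives whole numbers: C 3.00, H 4.00

C3H4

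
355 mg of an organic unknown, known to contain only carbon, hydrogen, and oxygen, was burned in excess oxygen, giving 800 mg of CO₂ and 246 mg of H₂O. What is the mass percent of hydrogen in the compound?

mol C = 0.800 g CO₂ ÷ 44.009 g/mol = 0.01818 mol
mol H = 2 × 0.246 g H₂O ÷ 18.015 g/mol = 0.02731 mol
mass O = 0.355 − (0.2183 + 0.02753) = 0.1091 g → mol O = 0.1091 ÷ 15.999 = 0.006821 mol
mass % H = 0.02753 g ÷ 0.355 g × 100%

7.8%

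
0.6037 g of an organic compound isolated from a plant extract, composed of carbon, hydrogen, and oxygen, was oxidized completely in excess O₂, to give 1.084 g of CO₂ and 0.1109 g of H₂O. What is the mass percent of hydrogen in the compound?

mol C = 1.084 g CO₂ ÷ 44.009 g/mol = 0.024631 mol
mol H = 2 × 0.1109 g H₂O ÷ 18.015 g/mol = 0.012312 mol
mass O = 0.6037 − (0.29585 + 0.012410) = 0.29544 g → mol O = 0.29544 ÷ 15.999 = 0.018466 mol
mass % H = 0.012410 g ÷ 0.6037 g × 100%

2.06%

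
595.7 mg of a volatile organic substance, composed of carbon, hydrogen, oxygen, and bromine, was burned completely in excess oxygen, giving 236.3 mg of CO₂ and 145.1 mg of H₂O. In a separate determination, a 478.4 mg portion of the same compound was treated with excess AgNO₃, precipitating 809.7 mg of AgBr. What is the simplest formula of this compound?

mol C = 0.2363 g CO₂ ÷ 44.009 g/mol = 0.0053694 mol
mol H = 2 × 0.1451 g H₂O ÷ 18.015 g/mol = 0.016109 mol
From the AgBr data: mol Br per gram of compound = (0.8097 ÷ 187.772) ÷ 0.4784 = 0.0090137 mol/g, so in the 0.5957 g combustion sample mol Br = 0.0053694 mol
mass O = 0.5957 − (0.064491 + 0.016238 + 0.42904) = 0.085931 g → mol O = 0.085931 ÷ 15.999 = 0.0053710 mol
Divide by the smallest (0.0053694 mol): C 1.000, H 3.000, Br 1.000, O 1.000

CH3BrO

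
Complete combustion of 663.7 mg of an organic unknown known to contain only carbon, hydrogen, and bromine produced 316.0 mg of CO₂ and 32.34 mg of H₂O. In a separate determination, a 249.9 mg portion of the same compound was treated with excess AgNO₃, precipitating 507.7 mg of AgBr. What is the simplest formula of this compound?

C2HBr2

mol C = 0.3160 g CO₂ ÷ 44.009 g/mol = 0.0071803 mol
mol H = 2 × 0.03234 g H₂O ÷ 18.015 g/mol = 0.0035903 mol
From the AgBr data: mol Br per gram of compound = (0.5077 ÷ 187.772) ÷ 0.2499 = 0.010820 mol/g, so in the 0.6637 g combustion sample mol Br = 0.0071809 mol
Divide by the smallest (0.0035903 mol): C 2.000, H 1.000, Br 2.000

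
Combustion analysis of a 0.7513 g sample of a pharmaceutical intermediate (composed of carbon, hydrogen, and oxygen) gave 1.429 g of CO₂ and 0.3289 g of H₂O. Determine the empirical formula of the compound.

C8H9O5

mol C = 1.429 g CO₂ ÷ 44.009 g/mol = 0.032471 mol
mol H = 2 × 0.3289 g H₂O ÷ 18.015 g/mol = 0.036514 mol
mass O = 0.7513 − (0.39000 + 0.036806) = 0.32449 g → mol O = 0.32449 ÷ 15.999 = 0.020282 mol
Divide by the smallest (0.020282 mol): C 1.601, H 1.800, O 1.000
Multiplying each by 5 gives whole numbers: C 8.00, H 9.00, O 5.00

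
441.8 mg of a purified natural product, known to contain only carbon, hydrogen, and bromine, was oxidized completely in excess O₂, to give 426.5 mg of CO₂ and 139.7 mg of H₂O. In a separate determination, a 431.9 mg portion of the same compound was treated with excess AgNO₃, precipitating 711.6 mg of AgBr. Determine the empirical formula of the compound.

mol C = 0.4265 g CO₂ ÷ 44.009 g/mol = 0.0096912 mol
mol H = 2 × 0.1397 g H₂O ÷ 18.015 g/mol = 0.015509 mol
From the AgBr data: mol Br per gram of compound = (0.7116 ÷ 187.772) ÷ 0.4319 = 0.0087745 mol/g, so in the 0.4418 g combustion sample mol Br = 0.0038766 mol
Divide by the smallest (0.0038766 mol): C 2.500, H 4.001, Br 1.000
Multiplying each by 2 gives whole numbers: C 5.00, H 8.00, Br 2.00

C5H8Br2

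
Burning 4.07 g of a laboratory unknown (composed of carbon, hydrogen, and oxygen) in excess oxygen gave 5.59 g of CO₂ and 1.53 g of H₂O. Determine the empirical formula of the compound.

C6H8O7

mol C = 5.59 g CO₂ ÷ 44.009 g/mol = 0.1270 mol
mol H = 2 × 1.53 g H₂O ÷ 18.015 g/mol = 0.1699 mol
mass O = 4.07 − (1.526 + 0.1712) = 2.373 g → mol O = 2.373 ÷ 15.999 = 0.1483 mol
Divide by the smallest (0.1270 mol): C 1.000, H 1.337, O 1.168
Multiplying each by 6 gives whole numbers: C 6.00, H 8.02, O 7.01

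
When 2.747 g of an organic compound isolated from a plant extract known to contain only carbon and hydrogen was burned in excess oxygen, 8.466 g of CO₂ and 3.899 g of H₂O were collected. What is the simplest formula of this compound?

C4H9

mol C = 8.466 g CO₂ ÷ 44.009 g/mol = 0.19237 mol
mol H = 2 × 3.899 g H₂O ÷ 18.015 g/mol = 0.43286 mol
Divide by the smallest (0.19237 mol): C 1.000, H 2.250
Multiplying each by 4 gives whole numbers: C 4.00, H 9.00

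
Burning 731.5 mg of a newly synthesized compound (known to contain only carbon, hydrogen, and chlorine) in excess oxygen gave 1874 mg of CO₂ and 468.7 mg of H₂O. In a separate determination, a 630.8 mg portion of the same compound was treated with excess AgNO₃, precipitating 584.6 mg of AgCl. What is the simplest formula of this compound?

C9H11Cl

mol C = 1.874 g CO₂ ÷ 44.009 g/mol = 0.042582 mol
mol H = 2 × 0.4687 g H₂O ÷ 18.015 g/mol = 0.052034 mol
From the AgCl data: mol Cl per gram of compound = (0.5846 ÷ 143.318) ÷ 0.6308 = 0.0064665 mol/g, so in the 0.7315 g combustion sample mol Cl = 0.0047302 mol
Divide by the smallest (0.0047302 mol): C 9.002, H 11.000, Cl 1.000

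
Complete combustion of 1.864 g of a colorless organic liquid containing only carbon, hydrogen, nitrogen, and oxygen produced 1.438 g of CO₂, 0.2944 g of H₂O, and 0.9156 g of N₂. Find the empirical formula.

CHN2O

mol C = 1.438 g CO₂ ÷ 44.009 g/mol = 0.032675 mol
mol H = 2 × 0.2944 g H₂O ÷ 18.015 g/mol = 0.032684 mol
mol N = 2 × 0.9156 g N₂ ÷ 28.014 g/mol = 0.065367 mol
mass O = 1.864 − (0.39246 + 0.032945 + 0.91560) = 0.52299 g → mol O = 0.52299 ÷ 15.999 = 0.032689 mol
Divide by the smallest (0.032675 mol): C 1.000, H 1.000, N 2.001, O 1.000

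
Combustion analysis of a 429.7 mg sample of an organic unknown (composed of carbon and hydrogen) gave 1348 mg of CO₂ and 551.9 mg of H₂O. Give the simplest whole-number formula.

CH2

mol C = 1.348 g CO₂ ÷ 44.009 g/mol = 0.030630 mol
mol H = 2 × 0.5519 g H₂O ÷ 18.015 g/mol = 0.061271 mol
Divide by the smallest (0.030630 mol): C 1.000, H 2.000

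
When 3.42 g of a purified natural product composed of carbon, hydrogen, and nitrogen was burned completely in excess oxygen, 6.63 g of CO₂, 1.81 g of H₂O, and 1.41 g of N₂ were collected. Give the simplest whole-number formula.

C3H4N2

mol C = 6.63 g CO₂ ÷ 44.009 g/mol = 0.1507 mol
mol H = 2 × 1.81 g H₂O ÷ 18.015 g/mol = 0.2009 mol
mol N = 2 × 1.41 g N₂ ÷ 28.014 g/mol = 0.1007 mol
Divide by the smallest (0.1007 mol): C 1.497, H 1.996, N 1.000
Multiplying each by 2 gives whole numbers: C 2.99, H 3.99, N 2.00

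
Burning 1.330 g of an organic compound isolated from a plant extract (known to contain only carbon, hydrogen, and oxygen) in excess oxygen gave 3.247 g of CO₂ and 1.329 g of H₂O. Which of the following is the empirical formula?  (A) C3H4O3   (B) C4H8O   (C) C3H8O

mol C = 3.247 g CO₂ ÷ 44.009 g/mol = 0.073780 mol
mol H = 2 × 1.329 g H₂O ÷ 18.015 g/mol = 0.14754 mol
mass O = 1.330 − (0.88618 + 0.14872) = 0.29510 g → mol O = 0.29510 ÷ 15.999 = 0.018445 mol
Divide by the smallest (0.018445 mol): C 4.000, H 7.999, O 1.000

(B) C4H8O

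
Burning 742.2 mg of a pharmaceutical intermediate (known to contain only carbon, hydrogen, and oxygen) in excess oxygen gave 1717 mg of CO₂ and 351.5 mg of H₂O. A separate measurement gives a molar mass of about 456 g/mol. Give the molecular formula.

C24H24O9

mol C = 1.717 g CO₂ ÷ 44.009 g/mol = 0.039015 mol
mol H = 2 × 0.3515 g H₂O ÷ 18.015 g/mol = 0.039023 mol
mass O = 0.7422 − (0.46861 + 0.039335) = 0.23426 g → mol O = 0.23426 ÷ 15.999 = 0.014642 mol
Divide by the smallest (0.014642 mol): C 2.665, H 2.665, O 1.000
Multiplying each by 3 gives whole numbers: C 7.99, H 8.00, O 3.00
Empirical formula: C8H8O3
Empirical-formula mass = 152.15 g/mol; 456 ÷ 152.15 ≈ 3, so the molecular formula is C24H24O9.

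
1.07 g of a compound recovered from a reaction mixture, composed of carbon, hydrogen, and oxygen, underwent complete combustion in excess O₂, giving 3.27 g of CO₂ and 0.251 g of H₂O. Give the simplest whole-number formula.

C8H3O

mol C = 3.27 g CO₂ ÷ 44.009 g/mol = 0.07430 mol
mol H = 2 × 0.251 g H₂O ÷ 18.015 g/mol = 0.02787 mol
mass O = 1.07 − (0.8925 + 0.02809) = 0.1495 g → mol O = 0.1495 ÷ 15.999 = 0.009342 mol
Divide by the smallest (0.009342 mol): C 7.954, H 2.983, O 1.000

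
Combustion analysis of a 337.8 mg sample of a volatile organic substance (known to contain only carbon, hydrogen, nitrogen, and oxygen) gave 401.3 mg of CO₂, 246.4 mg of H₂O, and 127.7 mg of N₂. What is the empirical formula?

C2H6N2O

mol C = 0.4013 g CO₂ ÷ 44.009 g/mol = 0.0091186 mol
mol H = 2 × 0.2464 g H₂O ÷ 18.015 g/mol = 0.027355 mol
mol N = 2 × 0.1277 g N₂ ÷ 28.014 g/mol = 0.0091169 mol
mass O = 0.3378 − (0.10952 + 0.027574 + 0.12770) = 0.073003 g → mol O = 0.073003 ÷ 15.999 = 0.0045630 mol
Divide by the smallest (0.0045630 mol): C 1.998, H 5.995, N 1.998, O 1.000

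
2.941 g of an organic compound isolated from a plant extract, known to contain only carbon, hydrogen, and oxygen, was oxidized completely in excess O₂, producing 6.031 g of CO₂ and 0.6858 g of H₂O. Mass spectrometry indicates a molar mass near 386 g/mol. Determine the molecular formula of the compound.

C18H10O10

mol C = 6.031 g CO₂ ÷ 44.009 g/mol = 0.13704 mol
mol H = 2 × 0.6858 g H₂O ÷ 18.015 g/mol = 0.076137 mol
mass O = 2.941 − (1.6460 + 0.076746) = 1.2183 g → mol O = 1.2183 ÷ 15.999 = 0.076146 mol
Divide by the smallest (0.076137 mol): C 1.800, H 1.000, O 1.000
Multiplying each by 5 gives whole numbers: C 9.00, H 5.00, O 5.00
Empirical formula: C9H5O5
Empirical-formula mass = 193.13 g/mol; 386 ÷ 193.13 ≈ 2, so the molecular formula is C18H10O10.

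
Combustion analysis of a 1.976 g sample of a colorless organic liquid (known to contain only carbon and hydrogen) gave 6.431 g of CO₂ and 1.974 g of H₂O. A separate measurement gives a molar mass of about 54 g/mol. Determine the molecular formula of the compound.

C4H6

mol C = 6.431 g CO₂ ÷ 44.009 g/mol = 0.14613 mol
mol H = 2 × 1.974 g H₂O ÷ 18.015 g/mol = 0.21915 mol
Divide by the smallest (0.14613 mol): C 1.000, H 1.500
Multiplying each by 2 gives whole numbers: C 2.00, H 3.00
Empirical formula: C2H3
Empirical-formula mass = 27.05 g/mol; 54 ÷ 27.05 ≈ 2, so the molecular formula is C4H6.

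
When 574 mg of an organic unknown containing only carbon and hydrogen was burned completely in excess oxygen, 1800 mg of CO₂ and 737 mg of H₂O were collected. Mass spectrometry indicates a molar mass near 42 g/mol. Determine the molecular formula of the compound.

C3H6

mol C = 1.80 g CO₂ ÷ 44.009 g/mol = 0.04090 mol
mol H = 2 × 0.737 g H₂O ÷ 18.015 g/mol = 0.08182 mol
Divide by the smallest (0.04090 mol): C 1.000, H 2.000
Empirical formula: CH2
Empirical-formula mass = 14.03 g/mol; 42 ÷ 14.03 ≈ 3, so the molecular formula is C3H6.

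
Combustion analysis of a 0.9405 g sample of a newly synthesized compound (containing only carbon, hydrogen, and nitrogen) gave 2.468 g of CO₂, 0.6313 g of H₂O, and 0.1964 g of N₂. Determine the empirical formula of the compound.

mol C = 2.468 g CO₂ ÷ 44.009 g/mol = 0.056079 mol
mol H = 2 × 0.6313 g H₂O ÷ 18.015 g/mol = 0.070086 mol
mol N = 2 × 0.1964 g N₂ ÷ 28.014 g/mol = 0.014022 mol
Divide by the smallest (0.014022 mol): C 4.000, H 4.998, N 1.000

C4H5N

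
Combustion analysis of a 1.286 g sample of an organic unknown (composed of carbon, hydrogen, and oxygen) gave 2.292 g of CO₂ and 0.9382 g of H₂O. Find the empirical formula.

mol C = 2.292 g CO₂ ÷ 44.009 g/mol = 0.052080 mol
mol H = 2 × 0.9382 g H₂O ÷ 18.015 g/mol = 0.10416 mol
mass O = 1.286 − (0.62554 + 0.10499) = 0.55547 g → mol O = 0.55547 ÷ 15.999 = 0.034719 mol
Divide by the smallest (0.034719 mol): C 1.500, H 3.000, O 1.000
Multiplying each by 2 gives whole numbers: C 3.00, H 6.00, O 2.00

C3H6O2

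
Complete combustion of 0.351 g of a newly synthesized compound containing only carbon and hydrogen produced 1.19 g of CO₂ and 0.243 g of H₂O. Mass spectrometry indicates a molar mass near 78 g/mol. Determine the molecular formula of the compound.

C6H6

mol C = 1.19 g CO₂ ÷ 44.009 g/mol = 0.02704 mol
mol H = 2 × 0.243 g H₂O ÷ 18.015 g/mol = 0.02698 mol
Divide by the smallest (0.02698 mol): C 1.002, H 1.000
Empirical formula: CH
Empirical-formula mass = 13.02 g/mol; 78 ÷ 13.02 ≈ 6, so the molecular formula is C6H6.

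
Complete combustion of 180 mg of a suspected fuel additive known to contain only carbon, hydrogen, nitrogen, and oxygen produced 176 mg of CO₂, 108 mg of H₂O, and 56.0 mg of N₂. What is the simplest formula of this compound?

mol C = 0.176 g CO₂ ÷ 44.009 g/mol = 0.003999 mol
mol H = 2 × 0.108 g H₂O ÷ 18.015 g/mol = 0.01199 mol
mol N = 2 × 0.0560 g N₂ ÷ 28.014 g/mol = 0.003998 mol
mass O = 0.180 − (0.04803 + 0.01209 + 0.05600) = 0.06388 g → mol O = 0.06388 ÷ 15.999 = 0.003993 mol
Divide by the smallest (0.003993 mol): C 1.002, H 3.003, N 1.001, O 1.000

CH3NO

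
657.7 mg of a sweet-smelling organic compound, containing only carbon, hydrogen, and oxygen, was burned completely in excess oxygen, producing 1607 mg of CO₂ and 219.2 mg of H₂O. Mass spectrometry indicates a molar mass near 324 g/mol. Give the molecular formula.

C18H12O6

mol C = 1.607 g CO₂ ÷ 44.009 g/mol = 0.036515 mol
mol H = 2 × 0.2192 g H₂O ÷ 18.015 g/mol = 0.024335 mol
mass O = 0.6577 − (0.43858 + 0.024530) = 0.19459 g → mol O = 0.19459 ÷ 15.999 = 0.012162 mol
Divide by the smallest (0.012162 mol): C 3.002, H 2.001, O 1.000
Empirical formula: C3H2O
Empirical-formula mass = 54.05 g/mol; 324 ÷ 54.05 ≈ 6, so the molecular formula is C18H12O6.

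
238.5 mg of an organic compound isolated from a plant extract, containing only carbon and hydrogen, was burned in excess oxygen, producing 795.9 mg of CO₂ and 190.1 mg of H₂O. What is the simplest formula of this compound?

C6H7

mol C = 0.7959 g CO₂ ÷ 44.009 g/mol = 0.018085 mol
mol H = 2 × 0.1901 g H₂O ÷ 18.015 g/mol = 0.021105 mol
Divide by the smallest (0.018085 mol): C 1.000, H 1.167
Multiplying each by 6 gives whole numbers: C 6.00, H 7.00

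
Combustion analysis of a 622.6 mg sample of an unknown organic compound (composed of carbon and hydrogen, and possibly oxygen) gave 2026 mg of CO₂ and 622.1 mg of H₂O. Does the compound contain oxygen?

no

mol C = 2.026 g CO₂ ÷ 44.009 g/mol = 0.046036 mol
mol H = 2 × 0.6221 g H₂O ÷ 18.015 g/mol = 0.069065 mol
C and H together account for 0.62256 g — essentially the entire 0.6226 g sample — so the compound contains no oxygen.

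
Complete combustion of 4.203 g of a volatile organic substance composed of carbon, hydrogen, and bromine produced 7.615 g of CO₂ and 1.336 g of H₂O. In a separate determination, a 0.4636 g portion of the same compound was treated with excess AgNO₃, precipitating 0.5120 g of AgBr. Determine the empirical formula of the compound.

C7H6Br

mol C = 7.615 g CO₂ ÷ 44.009 g/mol = 0.17303 mol
mol H = 2 × 1.336 g H₂O ÷ 18.015 g/mol = 0.14832 mol
From the AgBr data: mol Br per gram of compound = (0.5120 ÷ 187.772) ÷ 0.4636 = 0.0058816 mol/g, so in the 4.203 g combustion sample mol Br = 0.024720 mol
Divide by the smallest (0.024720 mol): C 7.000, H 6.000, Br 1.000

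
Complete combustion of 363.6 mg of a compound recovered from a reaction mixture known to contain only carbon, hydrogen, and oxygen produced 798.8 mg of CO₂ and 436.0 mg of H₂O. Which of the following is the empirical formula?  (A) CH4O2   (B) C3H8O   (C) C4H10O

mol C = 0.7988 g CO₂ ÷ 44.009 g/mol = 0.018151 mol
mol H = 2 × 0.4360 g H₂O ÷ 18.015 g/mol = 0.048404 mol
mass O = 0.3636 − (0.21801 + 0.048791) = 0.096799 g → mol O = 0.096799 ÷ 15.999 = 0.0060503 mol
Divide by the smallest (0.0060503 mol): C 3.000, H 8.000, O 1.000

(B) C3H8O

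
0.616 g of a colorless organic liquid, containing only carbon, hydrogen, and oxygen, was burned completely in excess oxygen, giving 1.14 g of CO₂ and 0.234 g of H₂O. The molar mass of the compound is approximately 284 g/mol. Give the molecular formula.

mol C = 1.14 g CO₂ ÷ 44.009 g/mol = 0.02590 mol
mol H = 2 × 0.234 g H₂O ÷ 18.015 g/mol = 0.02598 mol
mass O = 0.616 − (0.3111 + 0.02619) = 0.2787 g → mol O = 0.2787 ÷ 15.999 = 0.01742 mol
Divide by the smallest (0.01742 mol): C 1.487, H 1.491, O 1.000
Multiplying each by 2 gives whole numbers: C 2.97, H 2.98, O 2.00
Empirical formula: C3H3O2
Empirical-formula mass = 71.06 g/mol; 284 ÷ 71.06 ≈ 4, so the molecular formula is C12H12O8.

C12H12O8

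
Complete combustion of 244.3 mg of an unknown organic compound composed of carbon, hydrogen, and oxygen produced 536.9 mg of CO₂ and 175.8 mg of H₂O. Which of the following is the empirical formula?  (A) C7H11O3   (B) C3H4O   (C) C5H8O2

(C) C5H8O2

mol C = 0.5369 g CO₂ ÷ 44.009 g/mol = 0.012200 mol
mol H = 2 × 0.1758 g H₂O ÷ 18.015 g/mol = 0.019517 mol
mass O = 0.2443 − (0.14653 + 0.019673) = 0.078095 g → mol O = 0.078095 ÷ 15.999 = 0.0048813 mol
Divide by the smallest (0.0048813 mol): C 2.499, H 3.998, O 1.000
Multiplying each by 2 gives whole numbers: C 5.00, H 8.00, O 2.00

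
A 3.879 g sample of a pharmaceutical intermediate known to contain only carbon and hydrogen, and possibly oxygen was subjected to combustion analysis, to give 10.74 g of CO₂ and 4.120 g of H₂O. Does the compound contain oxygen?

mol C = 10.74 g CO₂ ÷ 44.009 g/mol = 0.24404 mol
mol H = 2 × 4.120 g H₂O ÷ 18.015 g/mol = 0.45740 mol
C and H account for only 3.3922 g of the 3.879 g sample; the remaining 0.48677 g must be oxygen.

yes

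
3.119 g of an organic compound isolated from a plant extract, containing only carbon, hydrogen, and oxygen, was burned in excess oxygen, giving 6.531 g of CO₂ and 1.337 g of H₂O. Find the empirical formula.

mol C = 6.531 g CO₂ ÷ 44.009 g/mol = 0.14840 mol
mol H = 2 × 1.337 g H₂O ÷ 18.015 g/mol = 0.14843 mol
mass O = 3.119 − (1.7824 + 0.14962) = 1.1869 g → mol O = 1.1869 ÷ 15.999 = 0.074188 mol
Divide by the smallest (0.074188 mol): C 2.000, H 2.001, O 1.000

C2H2O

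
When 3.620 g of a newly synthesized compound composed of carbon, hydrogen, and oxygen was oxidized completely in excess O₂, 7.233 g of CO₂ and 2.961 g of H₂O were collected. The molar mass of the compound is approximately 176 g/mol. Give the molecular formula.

mol C = 7.233 g CO₂ ÷ 44.009 g/mol = 0.16435 mol
mol H = 2 × 2.961 g H₂O ÷ 18.015 g/mol = 0.32873 mol
mass O = 3.620 − (1.9740 + 0.33136) = 1.3146 g → mol O = 1.3146 ÷ 15.999 = 0.082168 mol
Divide by the smallest (0.082168 mol): C 2.000, H 4.001, O 1.000
Empirical formula: C2H4O
Empirical-formula mass = 44.05 g/mol; 176 ÷ 44.05 ≈ 4, so the molecular formula is C8H16O4.

C8H16O4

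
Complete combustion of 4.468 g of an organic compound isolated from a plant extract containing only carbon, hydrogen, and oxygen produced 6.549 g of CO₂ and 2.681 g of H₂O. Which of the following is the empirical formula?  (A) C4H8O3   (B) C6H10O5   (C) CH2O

mol C = 6.549 g CO₂ ÷ 44.009 g/mol = 0.14881 mol
mol H = 2 × 2.681 g H₂O ÷ 18.015 g/mol = 0.29764 mol
mass O = 4.468 − (1.7874 + 0.30002) = 2.3806 g → mol O = 2.3806 ÷ 15.999 = 0.14880 mol
Divide by the smallest (0.14880 mol): C 1.000, H 2.000, O 1.000

(C) CH2O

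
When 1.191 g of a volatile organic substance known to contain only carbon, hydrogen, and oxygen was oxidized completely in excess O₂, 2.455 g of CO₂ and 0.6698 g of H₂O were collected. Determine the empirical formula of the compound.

mol C = 2.455 g CO₂ ÷ 44.009 g/mol = 0.055784 mol
mol H = 2 × 0.6698 g H₂O ÷ 18.015 g/mol = 0.074360 mol
mass O = 1.191 − (0.67002 + 0.074955) = 0.44602 g → mol O = 0.44602 ÷ 15.999 = 0.027878 mol
Divide by the smallest (0.027878 mol): C 2.001, H 2.667, O 1.000
Multiplying each by 3 gives whole numbers: C 6.00, H 8.00, O 3.00

C6H8O3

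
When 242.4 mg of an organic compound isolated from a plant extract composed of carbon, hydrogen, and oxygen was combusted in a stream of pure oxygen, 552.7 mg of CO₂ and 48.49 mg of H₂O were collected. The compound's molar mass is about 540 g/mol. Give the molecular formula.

C28H12O12

mol C = 0.5527 g CO₂ ÷ 44.009 g/mol = 0.012559 mol
mol H = 2 × 0.04849 g H₂O ÷ 18.015 g/mol = 0.0053833 mol
mass O = 0.2424 − (0.15084 + 0.0054264) = 0.086130 g → mol O = 0.086130 ÷ 15.999 = 0.0053835 mol
Divide by the smallest (0.0053833 mol): C 2.333, H 1.000, O 1.000
Multiplying each by 3 gives whole numbers: C 7.00, H 3.00, O 3.00
Empirical formula: C7H3O3
Empirical-formula mass = 135.10 g/mol; 540 ÷ 135.10 ≈ 4, so the molecular formula is C28H12O12.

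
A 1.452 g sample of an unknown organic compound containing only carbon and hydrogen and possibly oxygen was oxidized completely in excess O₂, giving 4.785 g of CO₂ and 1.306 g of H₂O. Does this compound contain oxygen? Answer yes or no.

no

mol C = 4.785 g CO₂ ÷ 44.009 g/mol = 0.10873 mol
mol H = 2 × 1.306 g H₂O ÷ 18.015 g/mol = 0.14499 mol
C and H together account for 1.4521 g — essentially the entire 1.452 g sample — so the compound contains no oxygen.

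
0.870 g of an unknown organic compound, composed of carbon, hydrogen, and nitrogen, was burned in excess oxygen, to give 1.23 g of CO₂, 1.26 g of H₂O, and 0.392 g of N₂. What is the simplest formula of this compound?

CH5N

mol C = 1.23 g CO₂ ÷ 44.009 g/mol = 0.02795 mol
mol H = 2 × 1.26 g H₂O ÷ 18.015 g/mol = 0.1399 mol
mol N = 2 × 0.392 g N₂ ÷ 28.014 g/mol = 0.02799 mol
Divide by the smallest (0.02795 mol): C 1.000, H 5.005, N 1.001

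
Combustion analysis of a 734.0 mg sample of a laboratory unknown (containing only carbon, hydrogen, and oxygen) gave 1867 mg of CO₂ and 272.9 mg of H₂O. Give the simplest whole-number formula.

mol C = 1.867 g CO₂ ÷ 44.009 g/mol = 0.042423 mol
mol H = 2 × 0.2729 g H₂O ÷ 18.015 g/mol = 0.030297 mol
mass O = 0.7340 − (0.50954 + 0.030539) = 0.19392 g → mol O = 0.19392 ÷ 15.999 = 0.012121 mol
Divide by the smallest (0.012121 mol): C 3.500, H 2.500, O 1.000
Multiplying each by 2 gives whole numbers: C 7.00, H 5.00, O 2.00

C7H5O2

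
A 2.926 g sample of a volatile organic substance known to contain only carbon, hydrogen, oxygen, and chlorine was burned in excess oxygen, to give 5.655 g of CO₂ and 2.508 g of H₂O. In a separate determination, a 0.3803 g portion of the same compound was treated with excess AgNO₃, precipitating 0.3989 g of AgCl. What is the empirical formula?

C6H13ClO

mol C = 5.655 g CO₂ ÷ 44.009 g/mol = 0.12850 mol
mol H = 2 × 2.508 g H₂O ÷ 18.015 g/mol = 0.27843 mol
From the AgCl data: mol Cl per gram of compound = (0.3989 ÷ 143.318) ÷ 0.3803 = 0.0073188 mol/g, so in the 2.926 g combustion sample mol Cl = 0.021415 mol
mass O = 2.926 − (1.5434 + 0.28066 + 0.75915) = 0.34282 g → mol O = 0.34282 ÷ 15.999 = 0.021427 mol
Divide by the smallest (0.021415 mol): C 6.000, H 13.002, Cl 1.000, O 1.001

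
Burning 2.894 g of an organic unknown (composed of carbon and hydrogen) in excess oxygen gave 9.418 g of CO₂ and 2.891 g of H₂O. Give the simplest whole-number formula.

C2H3

mol C = 9.418 g CO₂ ÷ 44.009 g/mol = 0.21400 mol
mol H = 2 × 2.891 g H₂O ÷ 18.015 g/mol = 0.32095 mol
Divide by the smallest (0.21400 mol): C 1.000, H 1.500
Multiplying each by 2 gives whole numbers: C 2.00, H 3.00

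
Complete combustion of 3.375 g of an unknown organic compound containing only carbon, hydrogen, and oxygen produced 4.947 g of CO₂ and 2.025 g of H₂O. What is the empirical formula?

CH2O

mol C = 4.947 g CO₂ ÷ 44.009 g/mol = 0.11241 mol
mol H = 2 × 2.025 g H₂O ÷ 18.015 g/mol = 0.22481 mol
mass O = 3.375 − (1.3501 + 0.22661) = 1.7982 g → mol O = 1.7982 ÷ 15.999 = 0.11240 mol
Divide by the smallest (0.11240 mol): C 1.000, H 2.000, O 1.000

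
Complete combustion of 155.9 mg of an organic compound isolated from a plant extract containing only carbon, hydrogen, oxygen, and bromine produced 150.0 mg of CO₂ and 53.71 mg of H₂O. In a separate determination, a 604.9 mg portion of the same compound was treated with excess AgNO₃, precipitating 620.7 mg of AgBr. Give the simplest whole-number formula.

C4H7BrO3

mol C = 0.1500 g CO₂ ÷ 44.009 g/mol = 0.0034084 mol
mol H = 2 × 0.05371 g H₂O ÷ 18.015 g/mol = 0.0059628 mol
From the AgBr data: mol Br per gram of compound = (0.6207 ÷ 187.772) ÷ 0.6049 = 0.0054647 mol/g, so in the 0.1559 g combustion sample mol Br = 0.00085195 mol
mass O = 0.1559 − (0.040938 + 0.0060105 + 0.068074) = 0.040877 g → mol O = 0.040877 ÷ 15.999 = 0.0025550 mol
Divide by the smallest (0.00085195 mol): C 4.001, H 6.999, Br 1.000, O 2.999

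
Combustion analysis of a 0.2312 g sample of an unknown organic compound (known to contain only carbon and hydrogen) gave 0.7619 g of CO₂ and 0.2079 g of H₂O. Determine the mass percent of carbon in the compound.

mol C = 0.7619 g CO₂ ÷ 44.009 g/mol = 0.017312 mol
mol H = 2 × 0.2079 g H₂O ÷ 18.015 g/mol = 0.023081 mol
mass % C = 0.20794 g ÷ 0.2312 g × 100%

89.94%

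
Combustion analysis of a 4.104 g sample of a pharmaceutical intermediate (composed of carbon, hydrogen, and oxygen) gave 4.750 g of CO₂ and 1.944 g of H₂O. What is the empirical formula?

C2H4O3

mol C = 4.750 g CO₂ ÷ 44.009 g/mol = 0.10793 mol
mol H = 2 × 1.944 g H₂O ÷ 18.015 g/mol = 0.21582 mol
mass O = 4.104 − (1.2964 + 0.21755) = 2.5901 g → mol O = 2.5901 ÷ 15.999 = 0.16189 mol
Divide by the smallest (0.10793 mol): C 1.000, H 2.000, O 1.500
Multiplying each by 2 gives whole numbers: C 2.00, H 4.00, O 3.00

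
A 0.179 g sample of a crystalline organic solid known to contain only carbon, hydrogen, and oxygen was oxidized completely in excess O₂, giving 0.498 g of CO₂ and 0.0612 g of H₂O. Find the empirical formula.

mol C = 0.498 g CO₂ ÷ 44.009 g/mol = 0.01132 mol
mol H = 2 × 0.0612 g H₂O ÷ 18.015 g/mol = 0.006794 mol
mass O = 0.179 − (0.1359 + 0.006849) = 0.03624 g → mol O = 0.03624 ÷ 15.999 = 0.002265 mol
Divide by the smallest (0.002265 mol): C 4.996, H 3.000, O 1.000

C5H3O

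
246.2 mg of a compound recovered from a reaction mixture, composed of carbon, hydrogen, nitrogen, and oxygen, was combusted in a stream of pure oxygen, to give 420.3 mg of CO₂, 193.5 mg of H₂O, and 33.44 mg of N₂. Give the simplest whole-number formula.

C4H9NO2

mol C = 0.4203 g CO₂ ÷ 44.009 g/mol = 0.0095503 mol
mol H = 2 × 0.1935 g H₂O ÷ 18.015 g/mol = 0.021482 mol
mol N = 2 × 0.03344 g N₂ ÷ 28.014 g/mol = 0.0023874 mol
mass O = 0.2462 − (0.11471 + 0.021654 + 0.033440) = 0.076397 g → mol O = 0.076397 ÷ 15.999 = 0.0047751 mol
Divide by the smallest (0.0023874 mol): C 4.000, H 8.998, N 1.000, O 2.000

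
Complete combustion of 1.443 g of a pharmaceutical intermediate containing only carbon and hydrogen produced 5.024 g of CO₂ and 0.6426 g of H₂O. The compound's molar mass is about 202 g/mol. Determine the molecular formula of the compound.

mol C = 5.024 g CO₂ ÷ 44.009 g/mol = 0.11416 mol
mol H = 2 × 0.6426 g H₂O ÷ 18.015 g/mol = 0.071341 mol
Divide by the smallest (0.071341 mol): C 1.600, H 1.000
Multiplying each by 5 gives whole numbers: C 8.00, H 5.00
Empirical formula: C8H5
Empirical-formula mass = 101.13 g/mol; 202 ÷ 101.13 ≈ 2, so the molecular formula is C16H10.

C16H10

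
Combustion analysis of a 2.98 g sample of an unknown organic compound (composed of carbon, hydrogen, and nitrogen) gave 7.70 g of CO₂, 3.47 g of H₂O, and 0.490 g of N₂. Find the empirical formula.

C5H11N

mol C = 7.70 g CO₂ ÷ 44.009 g/mol = 0.1750 mol
mol H = 2 × 3.47 g H₂O ÷ 18.015 g/mol = 0.3852 mol
mol N = 2 × 0.490 g N₂ ÷ 28.014 g/mol = 0.03498 mol
Divide by the smallest (0.03498 mol): C 5.001, H 11.012, N 1.000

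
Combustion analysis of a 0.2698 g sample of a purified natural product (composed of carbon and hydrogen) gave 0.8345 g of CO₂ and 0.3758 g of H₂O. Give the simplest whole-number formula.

C5H11

mol C = 0.8345 g CO₂ ÷ 44.009 g/mol = 0.018962 mol
mol H = 2 × 0.3758 g H₂O ÷ 18.015 g/mol = 0.041721 mol
Divide by the smallest (0.018962 mol): C 1.000, H 2.200
Multiplying each by 5 gives whole numbers: C 5.00, H 11.00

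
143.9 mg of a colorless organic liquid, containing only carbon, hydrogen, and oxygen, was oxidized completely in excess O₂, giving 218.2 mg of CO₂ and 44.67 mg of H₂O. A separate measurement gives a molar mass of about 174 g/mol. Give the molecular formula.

mol C = 0.2182 g CO₂ ÷ 44.009 g/mol = 0.0049581 mol
mol H = 2 × 0.04467 g H₂O ÷ 18.015 g/mol = 0.0049592 mol
mass O = 0.1439 − (0.059551 + 0.0049989) = 0.079350 g → mol O = 0.079350 ÷ 15.999 = 0.0049597 mol
Divide by the smallest (0.0049581 mol): C 1.000, H 1.000, O 1.000
Empirical formula: CHO
Empirical-formula mass = 29.02 g/mol; 174 ÷ 29.02 ≈ 6, so the molecular formula is C6H6O6.

C6H6O6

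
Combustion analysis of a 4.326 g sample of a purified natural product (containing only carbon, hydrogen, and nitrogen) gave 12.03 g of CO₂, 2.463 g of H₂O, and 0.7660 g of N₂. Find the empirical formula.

mol C = 12.03 g CO₂ ÷ 44.009 g/mol = 0.27335 mol
mol H = 2 × 2.463 g H₂O ÷ 18.015 g/mol = 0.27344 mol
mol N = 2 × 0.7660 g N₂ ÷ 28.014 g/mol = 0.054687 mol
Divide by the smallest (0.054687 mol): C 4.999, H 5.000, N 1.000

C5H5N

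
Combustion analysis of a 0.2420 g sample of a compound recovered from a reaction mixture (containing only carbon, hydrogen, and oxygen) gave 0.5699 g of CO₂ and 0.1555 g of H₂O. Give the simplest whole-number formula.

mol C = 0.5699 g CO₂ ÷ 44.009 g/mol = 0.012950 mol
mol H = 2 × 0.1555 g H₂O ÷ 18.015 g/mol = 0.017263 mol
mass O = 0.2420 − (0.15554 + 0.017401) = 0.069061 g → mol O = 0.069061 ÷ 15.999 = 0.0043166 mol
Divide by the smallest (0.0043166 mol): C 3.000, H 3.999, O 1.000

C3H4O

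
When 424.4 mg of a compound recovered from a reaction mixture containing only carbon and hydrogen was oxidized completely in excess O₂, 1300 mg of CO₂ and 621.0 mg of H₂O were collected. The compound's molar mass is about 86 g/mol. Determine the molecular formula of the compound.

mol C = 1.300 g CO₂ ÷ 44.009 g/mol = 0.029539 mol
mol H = 2 × 0.6210 g H₂O ÷ 18.015 g/mol = 0.068943 mol
Divide by the smallest (0.029539 mol): C 1.000, H 2.334
Multiplying each by 3 gives whole numbers: C 3.00, H 7.00
Empirical formula: C3H7
Empirical-formula mass = 43.09 g/mol; 86 ÷ 43.09 ≈ 2, so the molecular formula is C6H14.

C6H14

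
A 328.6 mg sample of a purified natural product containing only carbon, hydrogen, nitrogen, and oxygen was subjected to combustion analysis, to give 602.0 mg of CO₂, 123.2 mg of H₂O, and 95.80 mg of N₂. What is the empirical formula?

mol C = 0.6020 g CO₂ ÷ 44.009 g/mol = 0.013679 mol
mol H = 2 × 0.1232 g H₂O ÷ 18.015 g/mol = 0.013677 mol
mol N = 2 × 0.09580 g N₂ ÷ 28.014 g/mol = 0.0068394 mol
mass O = 0.3286 − (0.16430 + 0.013787 + 0.095800) = 0.054714 g → mol O = 0.054714 ÷ 15.999 = 0.0034199 mol
Divide by the smallest (0.0034199 mol): C 4.000, H 3.999, N 2.000, O 1.000

C4H4N2O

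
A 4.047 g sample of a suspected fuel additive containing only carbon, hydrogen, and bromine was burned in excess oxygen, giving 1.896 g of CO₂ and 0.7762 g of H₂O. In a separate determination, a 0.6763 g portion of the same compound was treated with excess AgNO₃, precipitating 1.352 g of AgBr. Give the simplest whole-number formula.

mol C = 1.896 g CO₂ ÷ 44.009 g/mol = 0.043082 mol
mol H = 2 × 0.7762 g H₂O ÷ 18.015 g/mol = 0.086173 mol
From the AgBr data: mol Br per gram of compound = (1.352 ÷ 187.772) ÷ 0.6763 = 0.010646 mol/g, so in the 4.047 g combustion sample mol Br = 0.043086 mol
Divide by the smallest (0.043082 mol): C 1.000, H 2.000, Br 1.000

CH2Br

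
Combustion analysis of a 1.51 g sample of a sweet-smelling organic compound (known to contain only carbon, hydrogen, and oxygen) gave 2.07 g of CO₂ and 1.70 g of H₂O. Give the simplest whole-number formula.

CH4O

mol C = 2.07 g CO₂ ÷ 44.009 g/mol = 0.04704 mol
mol H = 2 × 1.70 g H₂O ÷ 18.015 g/mol = 0.1887 mol
mass O = 1.51 − (0.5649 + 0.1902) = 0.7548 g → mol O = 0.7548 ÷ 15.999 = 0.04718 mol
Divide by the smallest (0.04704 mol): C 1.000, H 4.013, O 1.003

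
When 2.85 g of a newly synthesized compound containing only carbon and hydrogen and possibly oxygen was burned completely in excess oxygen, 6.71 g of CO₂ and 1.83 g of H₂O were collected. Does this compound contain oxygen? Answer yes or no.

yes

mol C = 6.71 g CO₂ ÷ 44.009 g/mol = 0.1525 mol
mol H = 2 × 1.83 g H₂O ÷ 18.015 g/mol = 0.2032 mol
C and H account for only 2.036 g of the 2.85 g sample; the remaining 0.8139 g must be oxygen.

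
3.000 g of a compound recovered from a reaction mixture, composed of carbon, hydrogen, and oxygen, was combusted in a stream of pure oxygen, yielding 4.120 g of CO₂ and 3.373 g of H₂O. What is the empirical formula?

CH4O

mol C = 4.120 g CO₂ ÷ 44.009 g/mol = 0.093617 mol
mol H = 2 × 3.373 g H₂O ÷ 18.015 g/mol = 0.37447 mol
mass O = 3.000 − (1.1244 + 0.37746) = 1.4981 g → mol O = 1.4981 ÷ 15.999 = 0.093637 mol
Divide by the smallest (0.093617 mol): C 1.000, H 4.000, O 1.000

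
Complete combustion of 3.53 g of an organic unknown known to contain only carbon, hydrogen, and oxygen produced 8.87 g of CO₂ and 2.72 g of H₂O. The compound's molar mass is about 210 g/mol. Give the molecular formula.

C12H18O3

mol C = 8.87 g CO₂ ÷ 44.009 g/mol = 0.2015 mol
mol H = 2 × 2.72 g H₂O ÷ 18.015 g/mol = 0.3020 mol
mass O = 3.53 − (2.421 + 0.3044) = 0.8048 g → mol O = 0.8048 ÷ 15.999 = 0.05030 mol
Divide by the smallest (0.05030 mol): C 4.007, H 6.003, O 1.000
Empirical formula: C4H6O
Empirical-formula mass = 70.09 g/mol; 210 ÷ 70.09 ≈ 3, so the molecular formula is C12H18O3.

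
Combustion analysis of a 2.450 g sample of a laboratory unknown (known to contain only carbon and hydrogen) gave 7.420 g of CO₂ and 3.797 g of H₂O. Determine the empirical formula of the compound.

mol C = 7.420 g CO₂ ÷ 44.009 g/mol = 0.16860 mol
mol H = 2 × 3.797 g H₂O ÷ 18.015 g/mol = 0.42154 mol
Divide by the smallest (0.16860 mol): C 1.000, H 2.500
Multiplying each by 2 gives whole numbers: C 2.00, H 5.00

C2H5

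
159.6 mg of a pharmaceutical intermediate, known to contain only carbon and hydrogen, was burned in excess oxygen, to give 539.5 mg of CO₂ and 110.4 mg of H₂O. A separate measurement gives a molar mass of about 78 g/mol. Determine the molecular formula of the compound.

mol C = 0.5395 g CO₂ ÷ 44.009 g/mol = 0.012259 mol
mol H = 2 × 0.1104 g H₂O ÷ 18.015 g/mol = 0.012256 mol
Divide by the smallest (0.012256 mol): C 1.000, H 1.000
Empirical formula: CH
Empirical-formula mass = 13.02 g/mol; 78 ÷ 13.02 ≈ 6, so the molecular formula is C6H6.

C6H6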